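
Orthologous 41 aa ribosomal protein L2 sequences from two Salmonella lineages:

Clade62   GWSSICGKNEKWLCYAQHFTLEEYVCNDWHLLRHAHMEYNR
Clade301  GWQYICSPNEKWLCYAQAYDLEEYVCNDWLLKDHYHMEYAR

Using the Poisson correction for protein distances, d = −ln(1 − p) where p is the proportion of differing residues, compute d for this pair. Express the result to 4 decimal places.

0.3463

Differing sites — 3:S/Q; 4:S/Y; 7:G/S; 8:K/P; 18:H/A; 19:F/Y; 20:T/D; 30:H/L; 32:L/K; 33:R/D; 35:A/Y; 40:N/A.
p = 12/41 = 0.292683.
d = −ln(1 − 0.292683) = −ln(0.707317) = 0.3463.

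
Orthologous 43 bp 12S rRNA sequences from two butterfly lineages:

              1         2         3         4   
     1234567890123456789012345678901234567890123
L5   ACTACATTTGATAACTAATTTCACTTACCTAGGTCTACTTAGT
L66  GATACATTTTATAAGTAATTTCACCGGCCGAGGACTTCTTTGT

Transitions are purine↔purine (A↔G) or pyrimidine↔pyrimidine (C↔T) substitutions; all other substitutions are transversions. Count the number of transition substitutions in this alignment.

Differing sites — 1:A/G (Ti); 2:C/A (Tv); 10:G/T (Tv); 15:C/G (Tv); 25:T/C (Ti); 26:T/G (Tv); 27:A/G (Ti); 30:T/G (Tv); 34:T/A (Tv); 37:A/T (Tv); 41:A/T (Tv).
Of the 11 differences, 3 transitions and 8 transversions, so the answer is 3.

3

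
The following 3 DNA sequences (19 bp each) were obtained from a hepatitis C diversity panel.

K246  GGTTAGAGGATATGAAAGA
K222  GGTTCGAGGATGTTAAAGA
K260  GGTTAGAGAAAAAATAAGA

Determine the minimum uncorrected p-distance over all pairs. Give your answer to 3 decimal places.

Pairwise Hamming distances:
  K246 vs K222: 3
  K246 vs K260: 5
  K222 vs K260: 7
The smallest is 3 mismatches, between K246 and K222; p = 3/19 = 0.158.

0.158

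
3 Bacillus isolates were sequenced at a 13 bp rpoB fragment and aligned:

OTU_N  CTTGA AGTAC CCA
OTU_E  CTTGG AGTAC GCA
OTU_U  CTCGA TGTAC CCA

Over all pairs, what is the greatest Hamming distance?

Pairwise Hamming distances:
  OTU_N vs OTU_E: 2
  OTU_N vs OTU_U: 2
  OTU_E vs OTU_U: 4
The largest is 4, between OTU_E and OTU_U.

4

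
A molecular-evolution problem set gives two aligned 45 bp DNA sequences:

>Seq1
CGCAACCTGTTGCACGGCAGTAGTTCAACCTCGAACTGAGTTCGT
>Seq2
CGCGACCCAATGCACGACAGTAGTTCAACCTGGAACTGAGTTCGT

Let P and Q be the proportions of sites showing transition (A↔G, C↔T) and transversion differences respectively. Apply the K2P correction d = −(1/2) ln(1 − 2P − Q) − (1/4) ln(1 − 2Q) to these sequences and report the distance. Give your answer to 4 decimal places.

The sequences differ at positions 4 (A/G, transition), 8 (T/C, transition), 9 (G/A, transition), 10 (T/A, transversion), 17 (G/A, transition), 32 (C/G, transversion).
Of the 6 differences, 4 transitions and 2 transversions over 45 sites: P = 4/45 = 0.088889, Q = 2/45 = 0.044444.
d = −0.5·ln(0.777778) − 0.25·ln(0.911112) = −0.5·(-0.251314) − 0.25·(-0.093089) = 0.1489.

0.1489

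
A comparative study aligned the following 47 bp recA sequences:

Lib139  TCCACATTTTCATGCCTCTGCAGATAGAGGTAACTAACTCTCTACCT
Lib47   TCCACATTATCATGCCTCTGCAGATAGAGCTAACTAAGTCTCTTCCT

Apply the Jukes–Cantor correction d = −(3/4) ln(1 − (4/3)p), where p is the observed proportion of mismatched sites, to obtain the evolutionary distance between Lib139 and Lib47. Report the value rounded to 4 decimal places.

The sequences differ at positions 9 (T/A), 30 (G/C), 38 (C/G), 44 (A/T).
p = 4/47 = 0.085106.
d = −0.75 · ln(1 − (4/3)·0.085106) = −0.75 · ln(0.886525) = −0.75 · (-0.120446) = 0.0903.

0.0903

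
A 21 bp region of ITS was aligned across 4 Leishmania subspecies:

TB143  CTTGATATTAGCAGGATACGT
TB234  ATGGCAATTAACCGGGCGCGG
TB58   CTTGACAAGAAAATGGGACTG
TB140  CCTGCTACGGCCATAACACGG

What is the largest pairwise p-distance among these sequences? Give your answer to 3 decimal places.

Pairwise Hamming distances:
  TB143 vs TB234: 10
  TB143 vs TB58: 10
  TB143 vs TB140: 10
  TB234 vs TB58: 12
  TB234 vs TB140: 13
  TB58 vs TB140: 11
The largest is 13 mismatches, between TB234 and TB140; p = 13/21 = 0.619.

0.619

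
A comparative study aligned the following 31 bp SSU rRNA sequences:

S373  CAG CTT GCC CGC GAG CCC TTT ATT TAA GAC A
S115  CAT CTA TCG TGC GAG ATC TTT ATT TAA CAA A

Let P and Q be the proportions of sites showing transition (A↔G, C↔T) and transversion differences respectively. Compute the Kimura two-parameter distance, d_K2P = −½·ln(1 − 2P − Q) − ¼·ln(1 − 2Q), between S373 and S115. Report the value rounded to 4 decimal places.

The sequences differ at positions 3 (G/T, transversion), 6 (T/A, transversion), 7 (G/T, transversion), 9 (C/G, transversion), 10 (C/T, transition), 16 (C/A, transversion), 17 (C/T, transition), 28 (G/C, transversion), 30 (C/A, transversion).
Of the 9 differences, 2 transitions and 7 transversions over 31 sites: P = 2/31 = 0.064516, Q = 7/31 = 0.225806.
d = −0.5·ln(0.645162) − 0.25·ln(0.548388) = −0.5·(-0.438254) − 0.25·(-0.600772) = 0.3693.

0.3693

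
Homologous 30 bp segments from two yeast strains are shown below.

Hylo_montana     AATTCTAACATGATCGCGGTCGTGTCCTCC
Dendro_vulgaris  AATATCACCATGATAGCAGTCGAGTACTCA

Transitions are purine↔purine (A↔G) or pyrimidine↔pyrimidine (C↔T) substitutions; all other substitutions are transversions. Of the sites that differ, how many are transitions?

3

The sequences differ at positions 4 (T/A, transversion), 5 (C/T, transition), 6 (T/C, transition), 8 (A/C, transversion), 15 (C/A, transversion), 18 (G/A, transition), 23 (T/A, transversion), 26 (C/A, transversion), 30 (C/A, transversion).
Of the 9 differences, 3 transitions and 6 transversions, so the answer is 3.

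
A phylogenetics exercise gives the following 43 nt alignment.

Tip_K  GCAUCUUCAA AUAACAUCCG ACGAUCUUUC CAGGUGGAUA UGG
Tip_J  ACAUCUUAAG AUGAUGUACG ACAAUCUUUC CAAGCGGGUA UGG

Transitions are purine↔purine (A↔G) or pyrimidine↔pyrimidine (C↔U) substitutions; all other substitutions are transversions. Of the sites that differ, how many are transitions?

Differing sites — 1:G/A (Ti); 8:C/A (Tv); 10:A/G (Ti); 13:A/G (Ti); 15:C/U (Ti); 16:A/G (Ti); 18:C/A (Tv); 23:G/A (Ti); 33:G/A (Ti); 35:U/C (Ti); 38:A/G (Ti).
Of the 11 differences, 9 transitions and 2 transversions, so the answer is 9.

9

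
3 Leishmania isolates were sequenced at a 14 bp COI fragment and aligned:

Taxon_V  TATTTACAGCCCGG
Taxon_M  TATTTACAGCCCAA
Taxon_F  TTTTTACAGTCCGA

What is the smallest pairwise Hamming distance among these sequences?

2

Pairwise Hamming distances:
  Taxon_V vs Taxon_M: 2
  Taxon_V vs Taxon_F: 3
  Taxon_M vs Taxon_F: 3
The smallest is 2, between Taxon_V and Taxon_M.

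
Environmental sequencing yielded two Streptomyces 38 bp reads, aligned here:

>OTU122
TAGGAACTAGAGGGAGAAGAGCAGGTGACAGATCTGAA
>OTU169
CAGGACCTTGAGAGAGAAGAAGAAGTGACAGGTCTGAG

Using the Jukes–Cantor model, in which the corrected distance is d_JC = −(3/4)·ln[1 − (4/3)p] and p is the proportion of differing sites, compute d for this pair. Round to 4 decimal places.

Mismatches occur at site 1 (T/C), site 6 (A/C), site 9 (A/T), site 13 (G/A), site 21 (G/A), site 22 (C/G), site 24 (G/A), site 32 (A/G), site 38 (A/G).
p = 9/38 = 0.236842.
d = −0.75 · ln(1 − (4/3)·0.236842) = −0.75 · ln(0.684211) = −0.75 · (-0.379489) = 0.2846.

0.2846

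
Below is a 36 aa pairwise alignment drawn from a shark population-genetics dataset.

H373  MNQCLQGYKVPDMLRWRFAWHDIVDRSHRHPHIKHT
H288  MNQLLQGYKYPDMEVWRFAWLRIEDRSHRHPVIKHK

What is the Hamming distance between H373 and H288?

The sequences differ at positions 4 (C/L), 10 (V/Y), 14 (L/E), 15 (R/V), 21 (H/L), 22 (D/R), 24 (V/E), 32 (H/V), 36 (T/K).
That gives 9 mismatches out of 36 aligned sites, so the Hamming distance is 9.

9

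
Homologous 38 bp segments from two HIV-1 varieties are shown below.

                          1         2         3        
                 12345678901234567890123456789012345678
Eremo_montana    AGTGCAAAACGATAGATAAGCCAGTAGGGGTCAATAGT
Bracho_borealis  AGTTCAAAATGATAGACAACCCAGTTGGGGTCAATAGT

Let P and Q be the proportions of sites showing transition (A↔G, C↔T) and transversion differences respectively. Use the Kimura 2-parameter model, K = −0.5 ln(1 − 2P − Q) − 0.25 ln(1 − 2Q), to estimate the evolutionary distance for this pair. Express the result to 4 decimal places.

0.1448

Mismatches occur at site 4 (G↔T, transversion), site 10 (C↔T, transition), site 17 (T↔C, transition), site 20 (G↔C, transversion), site 26 (A↔T, transversion).
Of the 5 differences, 2 transitions and 3 transversions over 38 sites: P = 2/38 = 0.052632, Q = 3/38 = 0.078947.
d = −0.5·ln(0.815789) − 0.25·ln(0.842106) = −0.5·(-0.203600) − 0.25·(-0.171849) = 0.1448.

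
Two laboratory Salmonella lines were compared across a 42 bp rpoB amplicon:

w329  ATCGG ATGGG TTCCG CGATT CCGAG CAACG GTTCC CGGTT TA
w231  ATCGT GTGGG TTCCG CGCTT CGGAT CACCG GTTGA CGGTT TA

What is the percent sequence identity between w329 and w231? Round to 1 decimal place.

The sequences differ at positions 5 (G/T), 6 (A/G), 18 (A/C), 22 (C/G), 25 (G/T), 28 (A/C), 34 (C/G), 35 (C/A).
34 of the 42 sites match, so the percent identity is 34/42 × 100 = 81.0%.

81.0%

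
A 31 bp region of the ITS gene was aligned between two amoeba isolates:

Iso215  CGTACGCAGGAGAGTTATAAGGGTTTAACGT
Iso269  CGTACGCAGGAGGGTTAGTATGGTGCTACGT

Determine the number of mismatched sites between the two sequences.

Differing sites — 13:A/G; 18:T/G; 19:A/T; 21:G/T; 25:T/G; 26:T/C; 27:A/T.
That gives 7 mismatches out of 31 aligned sites, so the Hamming distance is 7.

7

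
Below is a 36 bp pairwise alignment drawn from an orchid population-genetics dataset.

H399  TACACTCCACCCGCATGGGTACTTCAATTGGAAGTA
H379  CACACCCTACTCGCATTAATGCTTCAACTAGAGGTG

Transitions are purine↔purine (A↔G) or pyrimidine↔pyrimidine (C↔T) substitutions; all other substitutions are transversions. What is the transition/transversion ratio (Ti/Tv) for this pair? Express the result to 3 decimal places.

11.000

Differing sites — 1:T/C (Ti); 6:T/C (Ti); 8:C/T (Ti); 11:C/T (Ti); 17:G/T (Tv); 18:G/A (Ti); 19:G/A (Ti); 21:A/G (Ti); 28:T/C (Ti); 30:G/A (Ti); 33:A/G (Ti); 36:A/G (Ti).
Of the 12 differences, 11 transitions and 1 transversion, so Ti/Tv = 11/1 = 11.000.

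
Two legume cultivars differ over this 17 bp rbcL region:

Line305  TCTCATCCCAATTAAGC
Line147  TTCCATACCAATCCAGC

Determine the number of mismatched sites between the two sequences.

5

Mismatches occur at site 2 (C↔T), site 3 (T↔C), site 7 (C↔A), site 13 (T↔C), site 14 (A↔C).
That gives 5 mismatches out of 17 aligned sites, so the Hamming distance is 5.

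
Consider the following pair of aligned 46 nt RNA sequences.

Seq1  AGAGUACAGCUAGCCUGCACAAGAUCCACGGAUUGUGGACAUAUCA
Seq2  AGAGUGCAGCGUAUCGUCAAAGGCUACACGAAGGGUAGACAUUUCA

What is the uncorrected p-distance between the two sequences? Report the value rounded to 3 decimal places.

0.348

The sequences differ at positions 6 (A/G), 11 (U/G), 12 (A/U), 13 (G/A), 14 (C/U), 16 (U/G), 17 (G/U), 20 (C/A), 22 (A/G), 24 (A/C), 26 (C/A), 31 (G/A), 33 (U/G), 34 (U/G), 37 (G/A), 43 (A/U).
There are 16 differences over 46 sites, so p = 16/46 = 0.348.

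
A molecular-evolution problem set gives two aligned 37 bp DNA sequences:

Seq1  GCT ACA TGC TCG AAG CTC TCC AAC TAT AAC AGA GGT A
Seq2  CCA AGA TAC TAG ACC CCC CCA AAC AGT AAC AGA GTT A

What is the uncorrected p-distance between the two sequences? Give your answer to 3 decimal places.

0.351

Mismatches occur at site 1 (G↔C), site 3 (T↔A), site 5 (C↔G), site 8 (G↔A), site 11 (C↔A), site 14 (A↔C), site 15 (G↔C), site 17 (T↔C), site 19 (T↔C), site 21 (C↔A), site 25 (T↔A), site 26 (A↔G), site 35 (G↔T).
There are 13 differences over 37 sites, so p = 13/37 = 0.351.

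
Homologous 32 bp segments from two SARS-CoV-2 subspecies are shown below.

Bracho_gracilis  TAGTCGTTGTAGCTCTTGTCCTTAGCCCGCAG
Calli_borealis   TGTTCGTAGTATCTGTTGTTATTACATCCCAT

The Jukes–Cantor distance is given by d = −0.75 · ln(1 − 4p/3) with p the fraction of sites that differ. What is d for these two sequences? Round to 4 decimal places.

The sequences differ at positions 2 (A/G), 3 (G/T), 8 (T/A), 12 (G/T), 15 (C/G), 20 (C/T), 21 (C/A), 25 (G/C), 26 (C/A), 27 (C/T), 29 (G/C), 32 (G/T).
p = 12/32 = 0.375000.
d = −0.75 · ln(1 − (4/3)·0.375000) = −0.75 · ln(0.500000) = −0.75 · (-0.693147) = 0.5199.

0.5199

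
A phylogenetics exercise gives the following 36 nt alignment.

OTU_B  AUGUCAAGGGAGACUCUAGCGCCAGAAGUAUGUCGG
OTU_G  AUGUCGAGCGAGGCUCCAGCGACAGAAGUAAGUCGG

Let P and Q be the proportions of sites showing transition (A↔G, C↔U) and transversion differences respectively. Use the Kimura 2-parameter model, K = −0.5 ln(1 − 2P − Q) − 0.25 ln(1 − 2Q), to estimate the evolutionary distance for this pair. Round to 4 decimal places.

0.1894

Mismatches occur at site 6 (A→G, transition), site 9 (G→C, transversion), site 13 (A→G, transition), site 17 (U→C, transition), site 22 (C→A, transversion), site 31 (U→A, transversion).
Of the 6 differences, 3 transitions and 3 transversions over 36 sites: P = 3/36 = 0.083333, Q = 3/36 = 0.083333.
d = −0.5·ln(0.750001) − 0.25·ln(0.833334) = −0.5·(-0.287681) − 0.25·(-0.182321) = 0.1894.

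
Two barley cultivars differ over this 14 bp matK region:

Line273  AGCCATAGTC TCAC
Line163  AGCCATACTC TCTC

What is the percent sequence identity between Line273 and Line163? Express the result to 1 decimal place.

85.7%

The sequences differ at positions 8 (G/C), 13 (A/T).
12 of the 14 sites match, so the percent identity is 12/14 × 100 = 85.7%.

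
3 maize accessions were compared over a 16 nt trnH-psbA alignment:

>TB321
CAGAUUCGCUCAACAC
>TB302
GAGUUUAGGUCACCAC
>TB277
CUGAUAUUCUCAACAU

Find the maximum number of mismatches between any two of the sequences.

Pairwise Hamming distances:
  TB321 vs TB302: 5
  TB321 vs TB277: 5
  TB302 vs TB277: 9
The largest is 9, between TB302 and TB277.

9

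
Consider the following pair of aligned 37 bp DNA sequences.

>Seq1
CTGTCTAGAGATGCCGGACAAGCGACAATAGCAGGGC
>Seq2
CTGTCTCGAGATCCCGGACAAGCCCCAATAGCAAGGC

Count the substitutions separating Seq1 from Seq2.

The sequences differ at positions 7 (A/C), 13 (G/C), 24 (G/C), 25 (A/C), 34 (G/A).
That gives 5 mismatches out of 37 aligned sites, so the Hamming distance is 5.

5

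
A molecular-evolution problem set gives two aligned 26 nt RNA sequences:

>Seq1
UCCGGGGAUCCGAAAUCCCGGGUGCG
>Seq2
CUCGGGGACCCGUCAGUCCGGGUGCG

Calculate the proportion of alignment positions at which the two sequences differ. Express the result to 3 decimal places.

0.269

Mismatches occur at site 1 (U→C), site 2 (C→U), site 9 (U→C), site 13 (A→U), site 14 (A→C), site 16 (U→G), site 17 (C→U).
There are 7 differences over 26 sites, so p = 7/26 = 0.269.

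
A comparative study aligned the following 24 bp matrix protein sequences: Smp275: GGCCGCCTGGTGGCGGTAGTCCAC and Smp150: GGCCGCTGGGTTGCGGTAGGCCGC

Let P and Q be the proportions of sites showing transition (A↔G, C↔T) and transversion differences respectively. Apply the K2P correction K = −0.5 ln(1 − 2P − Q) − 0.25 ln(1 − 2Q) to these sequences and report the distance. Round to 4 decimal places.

0.2443

The sequences differ at positions 7 (C/T, transition), 8 (T/G, transversion), 12 (G/T, transversion), 20 (T/G, transversion), 23 (A/G, transition).
Of the 5 differences, 2 transitions and 3 transversions over 24 sites: P = 2/24 = 0.083333, Q = 3/24 = 0.125000.
d = −0.5·ln(0.708334) − 0.25·ln(0.750000) = −0.5·(-0.344840) − 0.25·(-0.287682) = 0.2443.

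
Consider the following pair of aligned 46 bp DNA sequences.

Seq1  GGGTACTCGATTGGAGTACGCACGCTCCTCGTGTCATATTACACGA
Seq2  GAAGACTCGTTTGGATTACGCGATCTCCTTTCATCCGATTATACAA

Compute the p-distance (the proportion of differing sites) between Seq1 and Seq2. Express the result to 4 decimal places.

Differing sites — 2:G/A; 3:G/A; 4:T/G; 10:A/T; 16:G/T; 22:A/G; 23:C/A; 24:G/T; 30:C/T; 31:G/T; 32:T/C; 33:G/A; 36:A/C; 37:T/G; 42:C/T; 45:G/A.
There are 16 differences over 46 sites, so p = 16/46 = 0.3478.

0.3478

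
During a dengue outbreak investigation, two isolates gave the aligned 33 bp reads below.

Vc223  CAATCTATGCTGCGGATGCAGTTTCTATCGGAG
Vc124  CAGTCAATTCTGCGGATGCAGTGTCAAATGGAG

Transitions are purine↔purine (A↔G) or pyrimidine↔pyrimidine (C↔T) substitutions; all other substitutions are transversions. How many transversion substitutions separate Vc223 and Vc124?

5

The sequences differ at positions 3 (A/G, transition), 6 (T/A, transversion), 9 (G/T, transversion), 23 (T/G, transversion), 26 (T/A, transversion), 28 (T/A, transversion), 29 (C/T, transition).
Of the 7 differences, 2 transitions and 5 transversions, so the answer is 5.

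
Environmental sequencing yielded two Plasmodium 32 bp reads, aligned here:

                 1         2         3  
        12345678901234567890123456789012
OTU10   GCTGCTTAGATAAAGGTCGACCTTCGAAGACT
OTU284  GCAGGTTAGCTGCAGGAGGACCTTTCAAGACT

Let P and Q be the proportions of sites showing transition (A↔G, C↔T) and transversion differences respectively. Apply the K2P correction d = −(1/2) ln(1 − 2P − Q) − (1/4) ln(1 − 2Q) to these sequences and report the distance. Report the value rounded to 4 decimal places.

0.3544

Differing sites — 3:T/A (Tv); 5:C/G (Tv); 10:A/C (Tv); 12:A/G (Ti); 13:A/C (Tv); 17:T/A (Tv); 18:C/G (Tv); 25:C/T (Ti); 26:G/C (Tv).
Of the 9 differences, 2 transitions and 7 transversions over 32 sites: P = 2/32 = 0.062500, Q = 7/32 = 0.218750.
d = −0.5·ln(0.656250) − 0.25·ln(0.562500) = −0.5·(-0.421213) − 0.25·(-0.575364) = 0.3544.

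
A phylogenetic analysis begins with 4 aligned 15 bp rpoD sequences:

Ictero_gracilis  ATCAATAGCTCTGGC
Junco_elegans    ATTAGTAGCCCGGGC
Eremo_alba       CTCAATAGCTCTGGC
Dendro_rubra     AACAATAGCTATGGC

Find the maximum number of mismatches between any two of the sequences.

6

Pairwise Hamming distances:
  Ictero_gracilis vs Junco_elegans: 4
  Ictero_gracilis vs Eremo_alba: 1
  Ictero_gracilis vs Dendro_rubra: 2
  Junco_elegans vs Eremo_alba: 5
  Junco_elegans vs Dendro_rubra: 6
  Eremo_alba vs Dendro_rubra: 3
The largest is 6, between Junco_elegans and Dendro_rubra.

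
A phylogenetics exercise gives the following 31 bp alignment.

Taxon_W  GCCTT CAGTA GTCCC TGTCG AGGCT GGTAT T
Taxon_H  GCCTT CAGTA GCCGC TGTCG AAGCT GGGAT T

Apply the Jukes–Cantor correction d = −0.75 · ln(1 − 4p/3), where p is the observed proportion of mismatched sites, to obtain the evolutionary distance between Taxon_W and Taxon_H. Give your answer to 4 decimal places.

0.1416

The sequences differ at positions 12 (T/C), 14 (C/G), 22 (G/A), 28 (T/G).
p = 4/31 = 0.129032.
d = −0.75 · ln(1 − (4/3)·0.129032) = −0.75 · ln(0.827957) = −0.75 · (-0.188794) = 0.1416.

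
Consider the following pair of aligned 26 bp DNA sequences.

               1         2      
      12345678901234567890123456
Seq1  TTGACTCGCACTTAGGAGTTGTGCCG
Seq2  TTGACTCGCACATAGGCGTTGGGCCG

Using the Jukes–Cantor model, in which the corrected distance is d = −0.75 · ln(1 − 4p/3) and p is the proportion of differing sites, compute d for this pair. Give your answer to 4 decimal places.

Differing sites — 12:T/A; 17:A/C; 22:T/G.
p = 3/26 = 0.115385.
d = −0.75 · ln(1 − (4/3)·0.115385) = −0.75 · ln(0.846153) = −0.75 · (-0.167055) = 0.1253.

0.1253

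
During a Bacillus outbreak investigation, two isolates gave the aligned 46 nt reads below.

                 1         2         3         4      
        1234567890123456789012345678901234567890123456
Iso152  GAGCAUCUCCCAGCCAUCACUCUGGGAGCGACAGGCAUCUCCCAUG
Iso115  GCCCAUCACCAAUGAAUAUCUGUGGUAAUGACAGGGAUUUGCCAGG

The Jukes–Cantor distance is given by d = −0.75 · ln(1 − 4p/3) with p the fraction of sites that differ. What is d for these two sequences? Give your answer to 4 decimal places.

0.5091

Differing sites — 2:A/C; 3:G/C; 8:U/A; 11:C/A; 13:G/U; 14:C/G; 15:C/A; 18:C/A; 19:A/U; 22:C/G; 26:G/U; 28:G/A; 29:C/U; 36:C/G; 39:C/U; 41:C/G; 45:U/G.
p = 17/46 = 0.369565.
d = −0.75 · ln(1 − (4/3)·0.369565) = −0.75 · ln(0.507247) = −0.75 · (-0.678757) = 0.5091.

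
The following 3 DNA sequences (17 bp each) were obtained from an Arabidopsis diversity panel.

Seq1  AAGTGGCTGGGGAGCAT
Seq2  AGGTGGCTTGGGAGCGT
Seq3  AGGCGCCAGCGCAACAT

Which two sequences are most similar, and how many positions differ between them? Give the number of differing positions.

Pairwise Hamming distances:
  Seq1 vs Seq2: 3
  Seq1 vs Seq3: 7
  Seq2 vs Seq3: 8
The smallest is 3, between Seq1 and Seq2.

3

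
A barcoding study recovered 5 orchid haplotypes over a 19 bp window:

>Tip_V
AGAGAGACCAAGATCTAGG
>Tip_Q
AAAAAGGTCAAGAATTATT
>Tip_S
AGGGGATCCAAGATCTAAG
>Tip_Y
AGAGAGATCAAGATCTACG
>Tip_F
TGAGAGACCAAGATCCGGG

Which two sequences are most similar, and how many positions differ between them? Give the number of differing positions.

Pairwise Hamming distances:
  Tip_V vs Tip_Q: 8
  Tip_V vs Tip_S: 5
  Tip_V vs Tip_Y: 2
  Tip_V vs Tip_F: 3
  Tip_Q vs Tip_S: 11
  Tip_Q vs Tip_Y: 7
  Tip_Q vs Tip_F: 11
  Tip_S vs Tip_Y: 6
  Tip_S vs Tip_F: 8
  Tip_Y vs Tip_F: 5
The smallest is 2, between Tip_V and Tip_Y.

2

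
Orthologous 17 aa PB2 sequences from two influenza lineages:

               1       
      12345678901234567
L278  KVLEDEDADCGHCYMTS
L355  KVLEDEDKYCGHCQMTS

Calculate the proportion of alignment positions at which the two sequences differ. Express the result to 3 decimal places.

0.176

The sequences differ at positions 8 (A/K), 9 (D/Y), 14 (Y/Q).
There are 3 differences over 17 sites, so p = 3/17 = 0.176.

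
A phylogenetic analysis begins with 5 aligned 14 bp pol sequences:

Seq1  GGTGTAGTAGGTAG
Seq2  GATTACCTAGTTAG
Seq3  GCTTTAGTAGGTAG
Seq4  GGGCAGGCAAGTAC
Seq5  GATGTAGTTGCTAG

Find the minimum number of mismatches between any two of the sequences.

2

Pairwise Hamming distances:
  Seq1 vs Seq2: 6
  Seq1 vs Seq3: 2
  Seq1 vs Seq4: 7
  Seq1 vs Seq5: 3
  Seq2 vs Seq3: 5
  Seq2 vs Seq4: 9
  Seq2 vs Seq5: 6
  Seq3 vs Seq4: 8
  Seq3 vs Seq5: 4
  Seq4 vs Seq5: 10
The smallest is 2, between Seq1 and Seq3.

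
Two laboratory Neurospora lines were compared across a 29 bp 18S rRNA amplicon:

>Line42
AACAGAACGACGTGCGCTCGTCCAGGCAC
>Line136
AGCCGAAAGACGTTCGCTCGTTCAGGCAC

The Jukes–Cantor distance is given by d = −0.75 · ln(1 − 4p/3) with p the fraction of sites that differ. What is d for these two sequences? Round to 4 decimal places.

0.1959

The sequences differ at positions 2 (A/G), 4 (A/C), 8 (C/A), 14 (G/T), 22 (C/T).
p = 5/29 = 0.172414.
d = −0.75 · ln(1 − (4/3)·0.172414) = −0.75 · ln(0.770115) = −0.75 · (-0.261215) = 0.1959.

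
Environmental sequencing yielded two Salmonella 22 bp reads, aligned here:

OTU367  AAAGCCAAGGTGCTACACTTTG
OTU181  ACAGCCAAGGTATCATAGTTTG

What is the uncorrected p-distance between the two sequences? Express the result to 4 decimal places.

The sequences differ at positions 2 (A/C), 12 (G/A), 13 (C/T), 14 (T/C), 16 (C/T), 18 (C/G).
There are 6 differences over 22 sites, so p = 6/22 = 0.2727.

0.2727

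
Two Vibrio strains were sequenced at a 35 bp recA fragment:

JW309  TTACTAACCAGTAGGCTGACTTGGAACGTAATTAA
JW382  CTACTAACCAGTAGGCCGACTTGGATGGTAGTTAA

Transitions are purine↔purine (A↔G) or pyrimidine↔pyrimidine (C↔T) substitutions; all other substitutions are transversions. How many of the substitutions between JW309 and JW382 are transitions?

3

The sequences differ at positions 1 (T/C, transition), 17 (T/C, transition), 26 (A/T, transversion), 27 (C/G, transversion), 31 (A/G, transition).
Of the 5 differences, 3 transitions and 2 transversions, so the answer is 3.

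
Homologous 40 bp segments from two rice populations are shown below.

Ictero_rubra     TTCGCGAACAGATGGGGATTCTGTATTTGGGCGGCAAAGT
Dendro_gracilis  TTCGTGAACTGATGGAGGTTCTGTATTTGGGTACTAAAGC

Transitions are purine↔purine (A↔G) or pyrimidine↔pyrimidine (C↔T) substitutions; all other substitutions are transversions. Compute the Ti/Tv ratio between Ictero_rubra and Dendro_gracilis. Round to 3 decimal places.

3.500

Differing sites — 5:C/T (Ti); 10:A/T (Tv); 16:G/A (Ti); 18:A/G (Ti); 32:C/T (Ti); 33:G/A (Ti); 34:G/C (Tv); 35:C/T (Ti); 40:T/C (Ti).
Of the 9 differences, 7 transitions and 2 transversions, so Ti/Tv = 7/2 = 3.500.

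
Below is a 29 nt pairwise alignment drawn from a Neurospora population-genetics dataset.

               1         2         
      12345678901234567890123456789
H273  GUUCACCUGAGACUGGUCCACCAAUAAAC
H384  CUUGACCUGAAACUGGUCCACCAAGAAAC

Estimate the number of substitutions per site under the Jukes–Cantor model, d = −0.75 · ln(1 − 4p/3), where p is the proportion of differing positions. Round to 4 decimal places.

Mismatches occur at site 1 (G/C), site 4 (C/G), site 11 (G/A), site 25 (U/G).
p = 4/29 = 0.137931.
d = −0.75 · ln(1 − (4/3)·0.137931) = −0.75 · ln(0.816092) = −0.75 · (-0.203228) = 0.1524.

0.1524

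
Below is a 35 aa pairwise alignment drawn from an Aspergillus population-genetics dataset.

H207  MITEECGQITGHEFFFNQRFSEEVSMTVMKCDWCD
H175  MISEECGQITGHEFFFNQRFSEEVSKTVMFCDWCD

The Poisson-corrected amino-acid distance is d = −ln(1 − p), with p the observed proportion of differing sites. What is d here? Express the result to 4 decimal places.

0.0896

Differing sites — 3:T/S; 26:M/K; 30:K/F.
p = 3/35 = 0.085714.
d = −ln(1 − 0.085714) = −ln(0.914286) = 0.0896.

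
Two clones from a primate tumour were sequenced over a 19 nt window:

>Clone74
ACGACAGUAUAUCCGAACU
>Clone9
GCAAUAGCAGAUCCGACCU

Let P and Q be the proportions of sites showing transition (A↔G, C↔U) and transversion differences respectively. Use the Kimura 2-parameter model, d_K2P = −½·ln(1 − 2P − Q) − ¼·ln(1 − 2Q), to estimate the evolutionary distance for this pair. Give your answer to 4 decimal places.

0.4327

Differing sites — 1:A/G (Ti); 3:G/A (Ti); 5:C/U (Ti); 8:U/C (Ti); 10:U/G (Tv); 17:A/C (Tv).
Of the 6 differences, 4 transitions and 2 transversions over 19 sites: P = 4/19 = 0.210526, Q = 2/19 = 0.105263.
d = −0.5·ln(0.473685) − 0.25·ln(0.789474) = −0.5·(-0.747213) − 0.25·(-0.236388) = 0.4327.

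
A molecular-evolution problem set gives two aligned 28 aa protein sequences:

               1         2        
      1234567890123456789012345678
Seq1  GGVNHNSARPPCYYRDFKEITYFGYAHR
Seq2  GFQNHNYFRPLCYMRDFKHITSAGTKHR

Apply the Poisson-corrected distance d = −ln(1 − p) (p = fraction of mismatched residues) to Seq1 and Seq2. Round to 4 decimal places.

Differing sites — 2:G/F; 3:V/Q; 7:S/Y; 8:A/F; 11:P/L; 14:Y/M; 19:E/H; 22:Y/S; 23:F/A; 25:Y/T; 26:A/K.
p = 11/28 = 0.392857.
d = −ln(1 − 0.392857) = −ln(0.607143) = 0.4990.

0.4990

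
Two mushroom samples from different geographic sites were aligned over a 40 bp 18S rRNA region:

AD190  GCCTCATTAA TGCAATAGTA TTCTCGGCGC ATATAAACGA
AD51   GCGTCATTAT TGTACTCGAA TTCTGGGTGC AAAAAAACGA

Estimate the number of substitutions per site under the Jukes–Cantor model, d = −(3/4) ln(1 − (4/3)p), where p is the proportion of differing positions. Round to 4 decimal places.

The sequences differ at positions 3 (C/G), 10 (A/T), 13 (C/T), 15 (A/C), 17 (A/C), 19 (T/A), 25 (C/G), 28 (C/T), 32 (T/A), 34 (T/A).
p = 10/40 = 0.250000.
d = −0.75 · ln(1 − (4/3)·0.250000) = −0.75 · ln(0.666667) = −0.75 · (-0.405465) = 0.3041.

0.3041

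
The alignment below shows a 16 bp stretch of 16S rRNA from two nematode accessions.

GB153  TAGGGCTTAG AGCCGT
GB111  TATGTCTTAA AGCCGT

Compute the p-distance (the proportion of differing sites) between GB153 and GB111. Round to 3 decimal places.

Mismatches occur at site 3 (G/T), site 5 (G/T), site 10 (G/A).
There are 3 differences over 16 sites, so p = 3/16 = 0.188.

0.188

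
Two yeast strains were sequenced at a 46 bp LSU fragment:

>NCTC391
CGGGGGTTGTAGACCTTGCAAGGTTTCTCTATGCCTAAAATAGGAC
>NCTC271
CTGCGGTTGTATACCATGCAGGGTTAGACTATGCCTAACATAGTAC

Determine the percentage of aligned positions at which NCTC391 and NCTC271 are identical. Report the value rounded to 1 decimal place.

78.3%

The sequences differ at positions 2 (G/T), 4 (G/C), 12 (G/T), 16 (T/A), 21 (A/G), 26 (T/A), 27 (C/G), 28 (T/A), 39 (A/C), 44 (G/T).
36 of the 46 sites match, so the percent identity is 36/46 × 100 = 78.3%.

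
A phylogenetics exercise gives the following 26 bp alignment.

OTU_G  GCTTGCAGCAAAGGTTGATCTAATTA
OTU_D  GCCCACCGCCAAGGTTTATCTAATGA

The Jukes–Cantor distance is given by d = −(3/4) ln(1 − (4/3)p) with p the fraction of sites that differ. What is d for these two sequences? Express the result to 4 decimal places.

Differing sites — 3:T/C; 4:T/C; 5:G/A; 7:A/C; 10:A/C; 17:G/T; 25:T/G.
p = 7/26 = 0.269231.
d = −0.75 · ln(1 − (4/3)·0.269231) = −0.75 · ln(0.641025) = −0.75 · (-0.444687) = 0.3335.

0.3335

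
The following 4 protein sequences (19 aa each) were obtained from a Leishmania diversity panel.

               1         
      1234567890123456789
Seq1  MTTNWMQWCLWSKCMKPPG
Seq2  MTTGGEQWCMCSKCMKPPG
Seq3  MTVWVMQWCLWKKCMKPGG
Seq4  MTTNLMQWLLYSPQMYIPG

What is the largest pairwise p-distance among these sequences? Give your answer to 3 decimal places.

Pairwise Hamming distances:
  Seq1 vs Seq2: 5
  Seq1 vs Seq3: 5
  Seq1 vs Seq4: 7
  Seq2 vs Seq3: 8
  Seq2 vs Seq4: 10
  Seq3 vs Seq4: 11
The largest is 11 mismatches, between Seq3 and Seq4; p = 11/19 = 0.579.

0.579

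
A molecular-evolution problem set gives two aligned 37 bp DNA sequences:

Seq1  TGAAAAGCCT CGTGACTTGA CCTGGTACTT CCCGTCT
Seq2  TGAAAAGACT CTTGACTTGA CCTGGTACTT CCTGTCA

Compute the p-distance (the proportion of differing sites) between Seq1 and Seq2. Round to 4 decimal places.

The sequences differ at positions 8 (C/A), 12 (G/T), 33 (C/T), 37 (T/A).
There are 4 differences over 37 sites, so p = 4/37 = 0.1081.

0.1081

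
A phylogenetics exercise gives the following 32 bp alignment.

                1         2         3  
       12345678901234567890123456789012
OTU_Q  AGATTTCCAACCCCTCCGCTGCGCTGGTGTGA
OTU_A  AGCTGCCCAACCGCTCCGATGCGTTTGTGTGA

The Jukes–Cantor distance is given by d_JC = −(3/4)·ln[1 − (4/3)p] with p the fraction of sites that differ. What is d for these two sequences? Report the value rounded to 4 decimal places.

0.2586

Differing sites — 3:A/C; 5:T/G; 6:T/C; 13:C/G; 19:C/A; 24:C/T; 26:G/T.
p = 7/32 = 0.218750.
d = −0.75 · ln(1 − (4/3)·0.218750) = −0.75 · ln(0.708333) = −0.75 · (-0.344841) = 0.2586.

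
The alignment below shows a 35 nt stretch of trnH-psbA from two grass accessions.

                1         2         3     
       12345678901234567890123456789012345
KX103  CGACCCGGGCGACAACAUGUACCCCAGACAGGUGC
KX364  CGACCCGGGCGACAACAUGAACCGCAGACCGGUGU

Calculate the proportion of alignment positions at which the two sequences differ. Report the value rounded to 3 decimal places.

0.114

Mismatches occur at site 20 (U↔A), site 24 (C↔G), site 30 (A↔C), site 35 (C↔U).
There are 4 differences over 35 sites, so p = 4/35 = 0.114.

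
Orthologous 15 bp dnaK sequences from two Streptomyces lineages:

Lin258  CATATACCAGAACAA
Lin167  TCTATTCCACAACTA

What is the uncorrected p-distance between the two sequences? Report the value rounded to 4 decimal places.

0.3333

Mismatches occur at site 1 (C→T), site 2 (A→C), site 6 (A→T), site 10 (G→C), site 14 (A→T).
There are 5 differences over 15 sites, so p = 5/15 = 0.3333.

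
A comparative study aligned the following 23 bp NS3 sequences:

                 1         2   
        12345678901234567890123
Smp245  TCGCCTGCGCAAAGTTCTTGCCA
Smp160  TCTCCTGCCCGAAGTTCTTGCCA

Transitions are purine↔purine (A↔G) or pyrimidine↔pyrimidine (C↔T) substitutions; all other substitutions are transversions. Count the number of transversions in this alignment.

2

Differing sites — 3:G/T (Tv); 9:G/C (Tv); 11:A/G (Ti).
Of the 3 differences, 1 transition and 2 transversions, so the answer is 2.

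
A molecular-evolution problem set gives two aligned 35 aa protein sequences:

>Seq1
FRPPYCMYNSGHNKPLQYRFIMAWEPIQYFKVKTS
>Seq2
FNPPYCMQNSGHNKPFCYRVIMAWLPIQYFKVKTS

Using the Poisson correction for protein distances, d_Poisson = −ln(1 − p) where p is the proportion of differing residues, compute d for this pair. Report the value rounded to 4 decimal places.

0.1881

Mismatches occur at site 2 (R↔N), site 8 (Y↔Q), site 16 (L↔F), site 17 (Q↔C), site 20 (F↔V), site 25 (E↔L).
p = 6/35 = 0.171429.
d = −ln(1 − 0.171429) = −ln(0.828571) = 0.1881.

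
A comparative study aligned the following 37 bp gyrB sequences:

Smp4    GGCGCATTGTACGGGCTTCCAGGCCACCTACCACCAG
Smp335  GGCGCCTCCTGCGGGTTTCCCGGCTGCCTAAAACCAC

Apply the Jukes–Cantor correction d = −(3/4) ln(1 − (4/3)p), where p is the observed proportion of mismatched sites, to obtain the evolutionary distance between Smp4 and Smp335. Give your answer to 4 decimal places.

0.3786

Differing sites — 6:A/C; 8:T/C; 9:G/C; 11:A/G; 16:C/T; 21:A/C; 25:C/T; 26:A/G; 31:C/A; 32:C/A; 37:G/C.
p = 11/37 = 0.297297.
d = −0.75 · ln(1 − (4/3)·0.297297) = −0.75 · ln(0.603604) = −0.75 · (-0.504837) = 0.3786.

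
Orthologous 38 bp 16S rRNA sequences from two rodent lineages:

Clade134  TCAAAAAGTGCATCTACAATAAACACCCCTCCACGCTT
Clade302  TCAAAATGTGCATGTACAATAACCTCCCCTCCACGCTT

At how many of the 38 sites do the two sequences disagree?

4

The sequences differ at positions 7 (A/T), 14 (C/G), 23 (A/C), 25 (A/T).
That gives 4 mismatches out of 38 aligned sites, so the Hamming distance is 4.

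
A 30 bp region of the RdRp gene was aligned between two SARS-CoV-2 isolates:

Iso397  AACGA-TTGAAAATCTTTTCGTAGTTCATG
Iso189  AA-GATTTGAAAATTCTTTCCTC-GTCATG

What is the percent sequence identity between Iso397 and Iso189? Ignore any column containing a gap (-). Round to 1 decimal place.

81.5%

Excluding the 3 gap columns leaves 27 comparable sites.
The sequences differ at positions 15 (C/T), 16 (T/C), 21 (G/C), 23 (A/C), 25 (T/G).
22 of the 27 comparable sites match, so the percent identity is 22/27 × 100 = 81.5%.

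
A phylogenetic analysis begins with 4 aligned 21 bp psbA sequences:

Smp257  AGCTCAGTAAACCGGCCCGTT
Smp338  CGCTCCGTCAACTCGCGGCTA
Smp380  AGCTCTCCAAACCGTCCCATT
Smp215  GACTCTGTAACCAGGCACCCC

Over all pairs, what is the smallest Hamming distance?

5

Pairwise Hamming distances:
  Smp257 vs Smp338: 9
  Smp257 vs Smp380: 5
  Smp257 vs Smp215: 9
  Smp338 vs Smp380: 12
  Smp338 vs Smp215: 11
  Smp380 vs Smp215: 11
The smallest is 5, between Smp257 and Smp380.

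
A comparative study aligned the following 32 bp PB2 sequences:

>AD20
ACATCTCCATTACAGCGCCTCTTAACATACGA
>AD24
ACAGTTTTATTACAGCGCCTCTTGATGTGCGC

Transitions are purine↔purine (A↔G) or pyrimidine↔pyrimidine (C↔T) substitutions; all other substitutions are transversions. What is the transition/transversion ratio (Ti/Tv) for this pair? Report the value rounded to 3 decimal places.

The sequences differ at positions 4 (T/G, transversion), 5 (C/T, transition), 7 (C/T, transition), 8 (C/T, transition), 24 (A/G, transition), 26 (C/T, transition), 27 (A/G, transition), 29 (A/G, transition), 32 (A/C, transversion).
Of the 9 differences, 7 transitions and 2 transversions, so Ti/Tv = 7/2 = 3.500.

3.500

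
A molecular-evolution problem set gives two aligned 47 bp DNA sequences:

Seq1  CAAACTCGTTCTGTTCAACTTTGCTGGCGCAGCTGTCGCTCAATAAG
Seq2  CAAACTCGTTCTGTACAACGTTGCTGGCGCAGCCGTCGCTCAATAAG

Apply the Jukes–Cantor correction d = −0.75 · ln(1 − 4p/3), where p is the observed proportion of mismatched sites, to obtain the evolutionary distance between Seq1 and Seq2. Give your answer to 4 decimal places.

The sequences differ at positions 15 (T/A), 20 (T/G), 34 (T/C).
p = 3/47 = 0.063830.
d = −0.75 · ln(1 − (4/3)·0.063830) = −0.75 · ln(0.914893) = −0.75 · (-0.088948) = 0.0667.

0.0667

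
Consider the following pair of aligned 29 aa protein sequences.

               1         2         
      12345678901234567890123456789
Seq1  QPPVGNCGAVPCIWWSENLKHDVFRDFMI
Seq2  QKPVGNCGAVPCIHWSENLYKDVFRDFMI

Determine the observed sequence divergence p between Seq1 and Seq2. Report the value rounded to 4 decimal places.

0.1379

Mismatches occur at site 2 (P/K), site 14 (W/H), site 20 (K/Y), site 21 (H/K).
There are 4 differences over 29 sites, so p = 4/29 = 0.1379.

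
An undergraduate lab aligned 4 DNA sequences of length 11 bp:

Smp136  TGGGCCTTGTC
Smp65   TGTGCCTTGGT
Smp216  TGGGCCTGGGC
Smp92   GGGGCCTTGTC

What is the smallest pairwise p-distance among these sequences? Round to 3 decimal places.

Pairwise Hamming distances:
  Smp136 vs Smp65: 3
  Smp136 vs Smp216: 2
  Smp136 vs Smp92: 1
  Smp65 vs Smp216: 3
  Smp65 vs Smp92: 4
  Smp216 vs Smp92: 3
The smallest is 1 mismatch, between Smp136 and Smp92; p = 1/11 = 0.091.

0.091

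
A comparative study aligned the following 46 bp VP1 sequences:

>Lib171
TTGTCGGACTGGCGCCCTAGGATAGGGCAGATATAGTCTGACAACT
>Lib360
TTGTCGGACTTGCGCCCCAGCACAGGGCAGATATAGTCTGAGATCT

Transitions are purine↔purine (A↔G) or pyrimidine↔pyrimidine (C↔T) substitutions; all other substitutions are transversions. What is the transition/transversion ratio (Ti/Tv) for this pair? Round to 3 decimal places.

0.500

Differing sites — 11:G/T (Tv); 18:T/C (Ti); 21:G/C (Tv); 23:T/C (Ti); 42:C/G (Tv); 44:A/T (Tv).
Of the 6 differences, 2 transitions and 4 transversions, so Ti/Tv = 2/4 = 0.500.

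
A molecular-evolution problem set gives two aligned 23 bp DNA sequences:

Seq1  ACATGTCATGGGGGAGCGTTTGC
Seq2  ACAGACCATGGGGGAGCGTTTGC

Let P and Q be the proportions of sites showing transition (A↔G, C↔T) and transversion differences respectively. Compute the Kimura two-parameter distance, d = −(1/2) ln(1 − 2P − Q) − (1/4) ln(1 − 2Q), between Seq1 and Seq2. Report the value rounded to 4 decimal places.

The sequences differ at positions 4 (T/G, transversion), 5 (G/A, transition), 6 (T/C, transition).
Of the 3 differences, 2 transitions and 1 transversion over 23 sites: P = 2/23 = 0.086957, Q = 1/23 = 0.043478.
d = −0.5·ln(0.782608) − 0.25·ln(0.913044) = −0.5·(-0.245123) − 0.25·(-0.090971) = 0.1453.

0.1453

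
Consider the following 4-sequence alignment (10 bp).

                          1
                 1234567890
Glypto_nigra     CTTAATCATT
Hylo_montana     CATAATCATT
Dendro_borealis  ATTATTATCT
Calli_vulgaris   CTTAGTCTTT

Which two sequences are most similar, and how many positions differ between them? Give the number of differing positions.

Pairwise Hamming distances:
  Glypto_nigra vs Hylo_montana: 1
  Glypto_nigra vs Dendro_borealis: 5
  Glypto_nigra vs Calli_vulgaris: 2
  Hylo_montana vs Dendro_borealis: 6
  Hylo_montana vs Calli_vulgaris: 3
  Dendro_borealis vs Calli_vulgaris: 4
The smallest is 1, between Glypto_nigra and Hylo_montana.

1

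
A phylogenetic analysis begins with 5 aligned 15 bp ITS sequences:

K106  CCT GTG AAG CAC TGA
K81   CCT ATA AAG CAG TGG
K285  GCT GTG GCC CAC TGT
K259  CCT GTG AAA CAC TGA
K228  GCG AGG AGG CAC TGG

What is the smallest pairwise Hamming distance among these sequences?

1

Pairwise Hamming distances:
  K106 vs K81: 4
  K106 vs K285: 5
  K106 vs K259: 1
  K106 vs K228: 6
  K81 vs K285: 8
  K81 vs K259: 5
  K81 vs K228: 6
  K285 vs K259: 5
  K285 vs K228: 7
  K259 vs K228: 7
The smallest is 1, between K106 and K259.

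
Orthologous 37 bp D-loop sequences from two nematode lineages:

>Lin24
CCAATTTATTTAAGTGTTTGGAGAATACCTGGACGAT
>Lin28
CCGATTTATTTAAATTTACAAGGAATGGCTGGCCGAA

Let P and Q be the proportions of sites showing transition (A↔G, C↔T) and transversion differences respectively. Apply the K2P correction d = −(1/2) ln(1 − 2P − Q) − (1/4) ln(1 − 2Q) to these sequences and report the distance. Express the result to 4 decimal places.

Mismatches occur at site 3 (A↔G, transition), site 14 (G↔A, transition), site 16 (G↔T, transversion), site 18 (T↔A, transversion), site 19 (T↔C, transition), site 20 (G↔A, transition), site 21 (G↔A, transition), site 22 (A↔G, transition), site 27 (A↔G, transition), site 28 (C↔G, transversion), site 33 (A↔C, transversion), site 37 (T↔A, transversion).
Of the 12 differences, 7 transitions and 5 transversions over 37 sites: P = 7/37 = 0.189189, Q = 5/37 = 0.135135.
d = −0.5·ln(0.486487) − 0.25·ln(0.729730) = −0.5·(-0.720545) − 0.25·(-0.315081) = 0.4390.

0.4390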